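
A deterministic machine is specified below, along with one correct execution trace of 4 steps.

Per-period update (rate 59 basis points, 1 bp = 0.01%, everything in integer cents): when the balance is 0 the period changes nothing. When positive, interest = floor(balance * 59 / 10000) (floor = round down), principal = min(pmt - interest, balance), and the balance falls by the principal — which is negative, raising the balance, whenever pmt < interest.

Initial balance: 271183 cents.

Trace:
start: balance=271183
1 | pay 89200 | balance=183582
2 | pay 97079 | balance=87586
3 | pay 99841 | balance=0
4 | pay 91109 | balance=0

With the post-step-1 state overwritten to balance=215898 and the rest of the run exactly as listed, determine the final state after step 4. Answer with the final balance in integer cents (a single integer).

0

state after step 1 := balance=215898
2 | pay 97079 | balance=120092
3 | pay 99841 | balance=20959
4 | pay 91109 | balance=0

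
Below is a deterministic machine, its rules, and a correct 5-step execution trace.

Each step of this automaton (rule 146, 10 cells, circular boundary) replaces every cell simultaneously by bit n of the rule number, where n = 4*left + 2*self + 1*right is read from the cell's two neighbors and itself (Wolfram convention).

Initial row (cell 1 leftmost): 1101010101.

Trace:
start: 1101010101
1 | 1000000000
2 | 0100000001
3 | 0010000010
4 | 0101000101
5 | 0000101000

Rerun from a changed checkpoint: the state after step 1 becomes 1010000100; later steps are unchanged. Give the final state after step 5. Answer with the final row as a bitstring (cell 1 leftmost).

1000010110

state after step 1 := 1010000100
2 | 0001001011
3 | 1010110000
4 | 0000001001
5 | 1000010110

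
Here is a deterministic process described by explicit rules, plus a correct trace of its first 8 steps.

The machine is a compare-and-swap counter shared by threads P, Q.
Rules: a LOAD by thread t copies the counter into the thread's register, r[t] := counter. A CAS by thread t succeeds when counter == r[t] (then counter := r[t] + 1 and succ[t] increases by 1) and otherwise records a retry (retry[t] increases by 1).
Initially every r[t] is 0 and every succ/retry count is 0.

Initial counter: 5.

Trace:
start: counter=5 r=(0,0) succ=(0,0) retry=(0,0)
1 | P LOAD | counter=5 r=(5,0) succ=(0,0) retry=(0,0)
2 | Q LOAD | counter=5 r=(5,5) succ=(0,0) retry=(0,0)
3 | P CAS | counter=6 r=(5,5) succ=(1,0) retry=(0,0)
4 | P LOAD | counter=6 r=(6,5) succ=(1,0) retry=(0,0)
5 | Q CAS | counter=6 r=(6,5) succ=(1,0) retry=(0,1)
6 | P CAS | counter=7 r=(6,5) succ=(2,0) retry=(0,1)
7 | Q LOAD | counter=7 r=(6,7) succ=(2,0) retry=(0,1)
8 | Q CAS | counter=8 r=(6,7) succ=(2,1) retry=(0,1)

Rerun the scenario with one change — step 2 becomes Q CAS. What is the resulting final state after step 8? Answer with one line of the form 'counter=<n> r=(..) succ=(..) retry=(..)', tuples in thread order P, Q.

(re-executing from step 2 with the substitution; state before step 2: counter=5 r=(5,0) succ=(0,0) retry=(0,0))
2 | Q CAS | counter=5 r=(5,0) succ=(0,0) retry=(0,1)
3 | P CAS | counter=6 r=(5,0) succ=(1,0) retry=(0,1)
4 | P LOAD | counter=6 r=(6,0) succ=(1,0) retry=(0,1)
5 | Q CAS | counter=6 r=(6,0) succ=(1,0) retry=(0,2)
6 | P CAS | counter=7 r=(6,0) succ=(2,0) retry=(0,2)
7 | Q LOAD | counter=7 r=(6,7) succ=(2,0) retry=(0,2)
8 | Q CAS | counter=8 r=(6,7) succ=(2,1) retry=(0,2)

counter=8 r=(6,7) succ=(2,1) retry=(0,2)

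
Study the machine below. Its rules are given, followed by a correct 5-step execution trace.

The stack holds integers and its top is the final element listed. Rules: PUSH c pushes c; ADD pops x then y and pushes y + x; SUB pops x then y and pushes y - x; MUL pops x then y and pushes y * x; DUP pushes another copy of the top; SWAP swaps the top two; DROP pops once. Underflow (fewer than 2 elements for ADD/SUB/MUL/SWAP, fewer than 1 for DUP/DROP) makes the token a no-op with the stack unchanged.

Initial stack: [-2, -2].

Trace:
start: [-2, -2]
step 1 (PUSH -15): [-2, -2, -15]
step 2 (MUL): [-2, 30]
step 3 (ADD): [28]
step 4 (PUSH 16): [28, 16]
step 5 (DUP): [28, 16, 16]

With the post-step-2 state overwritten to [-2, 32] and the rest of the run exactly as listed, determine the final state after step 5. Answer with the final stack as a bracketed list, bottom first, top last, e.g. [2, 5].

[30, 16, 16]

state after step 2 := [-2, 32]
step 3 (ADD): [30]
step 4 (PUSH 16): [30, 16]
step 5 (DUP): [30, 16, 16]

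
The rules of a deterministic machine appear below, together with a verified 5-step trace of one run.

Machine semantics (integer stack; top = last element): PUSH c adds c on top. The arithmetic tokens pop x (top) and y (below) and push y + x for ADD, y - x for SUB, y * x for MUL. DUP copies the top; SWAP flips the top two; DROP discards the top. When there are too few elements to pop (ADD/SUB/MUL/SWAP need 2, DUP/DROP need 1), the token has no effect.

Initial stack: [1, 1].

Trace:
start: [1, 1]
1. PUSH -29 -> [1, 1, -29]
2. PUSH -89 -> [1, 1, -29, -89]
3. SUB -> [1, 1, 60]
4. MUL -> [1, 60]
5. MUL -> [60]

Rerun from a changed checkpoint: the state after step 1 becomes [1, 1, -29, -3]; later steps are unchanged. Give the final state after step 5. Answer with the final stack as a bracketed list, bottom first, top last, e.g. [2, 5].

state after step 1 := [1, 1, -29, -3]
2. PUSH -89 -> [1, 1, -29, -3, -89]
3. SUB -> [1, 1, -29, 86]
4. MUL -> [1, 1, -2494]
5. MUL -> [1, -2494]

[1, -2494]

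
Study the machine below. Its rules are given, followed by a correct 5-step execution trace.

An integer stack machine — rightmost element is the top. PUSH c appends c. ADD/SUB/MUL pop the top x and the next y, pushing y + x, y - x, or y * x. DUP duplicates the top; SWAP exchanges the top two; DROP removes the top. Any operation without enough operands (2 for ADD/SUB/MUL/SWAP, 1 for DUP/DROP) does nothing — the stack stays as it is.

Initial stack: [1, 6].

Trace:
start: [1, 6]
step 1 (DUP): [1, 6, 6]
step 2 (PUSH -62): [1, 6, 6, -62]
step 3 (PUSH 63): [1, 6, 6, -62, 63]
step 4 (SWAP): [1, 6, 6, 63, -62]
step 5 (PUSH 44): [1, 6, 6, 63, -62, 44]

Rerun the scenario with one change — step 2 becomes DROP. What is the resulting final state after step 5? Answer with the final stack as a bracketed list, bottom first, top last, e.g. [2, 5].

[1, 63, 6, 44]

(re-executing from step 2 with the substitution; state before step 2: [1, 6, 6])
step 2 (DROP): [1, 6]
step 3 (PUSH 63): [1, 6, 63]
step 4 (SWAP): [1, 63, 6]
step 5 (PUSH 44): [1, 63, 6, 44]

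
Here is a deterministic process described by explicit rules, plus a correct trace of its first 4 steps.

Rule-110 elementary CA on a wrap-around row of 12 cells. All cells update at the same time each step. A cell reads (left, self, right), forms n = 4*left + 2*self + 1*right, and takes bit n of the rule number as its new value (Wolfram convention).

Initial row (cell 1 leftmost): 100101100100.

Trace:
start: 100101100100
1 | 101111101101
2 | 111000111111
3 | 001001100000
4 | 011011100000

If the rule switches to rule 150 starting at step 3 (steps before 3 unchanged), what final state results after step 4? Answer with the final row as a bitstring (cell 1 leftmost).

(re-executing steps 3..4 under rule 150; state before step 3: 111000111111)
3 | 110101011111
4 | 100101001111

100101001111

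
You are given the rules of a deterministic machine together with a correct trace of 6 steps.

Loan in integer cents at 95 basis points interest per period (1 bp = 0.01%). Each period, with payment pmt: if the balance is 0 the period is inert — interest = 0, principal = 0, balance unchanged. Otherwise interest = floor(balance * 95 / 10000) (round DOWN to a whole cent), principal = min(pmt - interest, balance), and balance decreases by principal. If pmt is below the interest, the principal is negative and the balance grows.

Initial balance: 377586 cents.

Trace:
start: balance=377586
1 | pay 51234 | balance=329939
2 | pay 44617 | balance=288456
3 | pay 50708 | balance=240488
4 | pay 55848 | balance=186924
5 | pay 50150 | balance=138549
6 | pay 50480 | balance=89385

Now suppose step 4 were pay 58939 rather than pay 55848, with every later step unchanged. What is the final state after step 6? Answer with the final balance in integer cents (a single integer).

(re-executing from step 4 with the substitution; state before step 4: balance=240488)
4 | pay 58939 | balance=183833
5 | pay 50150 | balance=135429
6 | pay 50480 | balance=86235

86235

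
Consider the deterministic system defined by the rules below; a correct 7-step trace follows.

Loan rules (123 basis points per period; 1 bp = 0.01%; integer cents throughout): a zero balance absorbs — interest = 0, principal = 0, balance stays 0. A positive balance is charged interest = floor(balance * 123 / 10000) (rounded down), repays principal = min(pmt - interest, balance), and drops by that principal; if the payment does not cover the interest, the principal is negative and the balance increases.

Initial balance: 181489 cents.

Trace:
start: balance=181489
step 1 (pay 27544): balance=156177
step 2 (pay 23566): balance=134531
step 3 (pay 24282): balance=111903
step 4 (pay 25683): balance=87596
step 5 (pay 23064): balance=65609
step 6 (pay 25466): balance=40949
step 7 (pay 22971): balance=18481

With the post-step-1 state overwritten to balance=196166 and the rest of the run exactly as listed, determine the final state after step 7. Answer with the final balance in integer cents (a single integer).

61514

state after step 1 := balance=196166
step 2 (pay 23566): balance=175012
step 3 (pay 24282): balance=152882
step 4 (pay 25683): balance=129079
step 5 (pay 23064): balance=107602
step 6 (pay 25466): balance=83459
step 7 (pay 22971): balance=61514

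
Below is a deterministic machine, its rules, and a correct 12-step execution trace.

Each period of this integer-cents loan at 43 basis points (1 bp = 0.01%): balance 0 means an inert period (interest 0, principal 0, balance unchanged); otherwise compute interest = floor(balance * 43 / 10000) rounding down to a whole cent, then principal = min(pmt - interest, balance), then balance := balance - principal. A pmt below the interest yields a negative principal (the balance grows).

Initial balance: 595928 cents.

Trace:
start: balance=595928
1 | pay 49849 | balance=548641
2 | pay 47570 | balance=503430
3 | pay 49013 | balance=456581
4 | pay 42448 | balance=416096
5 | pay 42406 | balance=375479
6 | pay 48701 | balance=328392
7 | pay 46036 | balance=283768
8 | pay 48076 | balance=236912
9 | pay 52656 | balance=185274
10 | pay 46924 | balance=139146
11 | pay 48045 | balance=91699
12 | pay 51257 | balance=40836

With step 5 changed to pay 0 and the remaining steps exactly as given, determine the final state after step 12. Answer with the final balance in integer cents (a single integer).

84535

(re-executing from step 5 with the substitution; state before step 5: balance=416096)
5 | pay 0 | balance=417885
6 | pay 48701 | balance=370980
7 | pay 46036 | balance=326539
8 | pay 48076 | balance=279867
9 | pay 52656 | balance=228414
10 | pay 46924 | balance=182472
11 | pay 48045 | balance=135211
12 | pay 51257 | balance=84535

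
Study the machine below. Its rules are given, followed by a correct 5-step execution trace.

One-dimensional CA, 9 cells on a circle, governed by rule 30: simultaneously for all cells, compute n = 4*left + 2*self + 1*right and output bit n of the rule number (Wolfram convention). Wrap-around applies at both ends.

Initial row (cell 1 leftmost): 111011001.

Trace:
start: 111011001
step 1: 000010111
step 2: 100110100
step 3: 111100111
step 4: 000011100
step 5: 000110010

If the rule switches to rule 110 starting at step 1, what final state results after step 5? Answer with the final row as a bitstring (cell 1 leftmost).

011001111

(re-executing steps 1..5 under rule 110; state before step 1: 111011001)
step 1: 001111011
step 2: 011001111
step 3: 111011001
step 4: 001111011
step 5: 011001111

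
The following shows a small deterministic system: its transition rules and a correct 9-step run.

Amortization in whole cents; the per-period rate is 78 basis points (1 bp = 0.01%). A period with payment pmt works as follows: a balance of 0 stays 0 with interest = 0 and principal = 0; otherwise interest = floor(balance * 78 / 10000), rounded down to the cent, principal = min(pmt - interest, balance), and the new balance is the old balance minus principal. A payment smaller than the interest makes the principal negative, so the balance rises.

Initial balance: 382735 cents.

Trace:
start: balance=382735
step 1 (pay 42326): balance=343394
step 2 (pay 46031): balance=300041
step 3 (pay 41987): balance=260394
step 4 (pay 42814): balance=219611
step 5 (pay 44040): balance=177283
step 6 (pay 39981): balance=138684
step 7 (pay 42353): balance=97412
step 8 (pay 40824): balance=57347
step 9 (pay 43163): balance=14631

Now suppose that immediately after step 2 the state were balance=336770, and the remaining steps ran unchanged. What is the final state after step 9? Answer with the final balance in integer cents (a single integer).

53413

state after step 2 := balance=336770
step 3 (pay 41987): balance=297409
step 4 (pay 42814): balance=256914
step 5 (pay 44040): balance=214877
step 6 (pay 39981): balance=176572
step 7 (pay 42353): balance=135596
step 8 (pay 40824): balance=95829
step 9 (pay 43163): balance=53413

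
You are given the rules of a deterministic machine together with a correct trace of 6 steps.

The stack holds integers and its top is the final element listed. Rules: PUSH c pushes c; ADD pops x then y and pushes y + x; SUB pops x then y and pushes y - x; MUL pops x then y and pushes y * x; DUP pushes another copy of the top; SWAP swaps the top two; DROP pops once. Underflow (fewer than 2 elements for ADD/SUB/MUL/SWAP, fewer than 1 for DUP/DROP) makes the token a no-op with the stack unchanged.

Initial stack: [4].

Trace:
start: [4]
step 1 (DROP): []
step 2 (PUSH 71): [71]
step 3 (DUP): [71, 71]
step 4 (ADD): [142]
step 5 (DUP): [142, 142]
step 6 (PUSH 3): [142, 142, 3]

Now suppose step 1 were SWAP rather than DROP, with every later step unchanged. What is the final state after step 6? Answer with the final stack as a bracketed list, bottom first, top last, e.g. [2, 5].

(re-executing from step 1 with the substitution; state before step 1: [4])
step 1 (SWAP): [4]
step 2 (PUSH 71): [4, 71]
step 3 (DUP): [4, 71, 71]
step 4 (ADD): [4, 142]
step 5 (DUP): [4, 142, 142]
step 6 (PUSH 3): [4, 142, 142, 3]

[4, 142, 142, 3]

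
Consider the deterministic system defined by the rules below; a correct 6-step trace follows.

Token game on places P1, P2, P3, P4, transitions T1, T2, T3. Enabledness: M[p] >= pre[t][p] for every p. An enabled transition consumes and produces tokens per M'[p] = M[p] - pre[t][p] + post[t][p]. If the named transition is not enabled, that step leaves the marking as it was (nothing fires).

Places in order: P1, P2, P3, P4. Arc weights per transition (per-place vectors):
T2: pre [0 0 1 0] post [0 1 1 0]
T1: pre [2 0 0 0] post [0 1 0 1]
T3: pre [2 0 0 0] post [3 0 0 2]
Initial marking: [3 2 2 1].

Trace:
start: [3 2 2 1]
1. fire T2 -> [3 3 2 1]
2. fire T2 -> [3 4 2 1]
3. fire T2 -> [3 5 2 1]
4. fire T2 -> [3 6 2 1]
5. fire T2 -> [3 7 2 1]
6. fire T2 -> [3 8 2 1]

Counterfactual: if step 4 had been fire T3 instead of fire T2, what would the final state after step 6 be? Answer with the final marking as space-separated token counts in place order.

(re-executing from step 4 with the substitution; state before step 4: [3 5 2 1])
4. fire T3 -> [4 5 2 3]
5. fire T2 -> [4 6 2 3]
6. fire T2 -> [4 7 2 3]

4 7 2 3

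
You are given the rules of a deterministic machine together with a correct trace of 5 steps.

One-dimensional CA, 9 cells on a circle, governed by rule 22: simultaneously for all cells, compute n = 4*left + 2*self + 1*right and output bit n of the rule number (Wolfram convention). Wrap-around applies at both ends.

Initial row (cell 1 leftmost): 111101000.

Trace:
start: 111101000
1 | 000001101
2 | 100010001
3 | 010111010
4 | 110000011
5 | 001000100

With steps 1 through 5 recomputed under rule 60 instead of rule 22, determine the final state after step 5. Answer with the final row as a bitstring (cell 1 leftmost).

(re-executing steps 1..5 under rule 60; state before step 1: 111101000)
1 | 100011100
2 | 110010010
3 | 101011011
4 | 011110110
5 | 010001101

010001101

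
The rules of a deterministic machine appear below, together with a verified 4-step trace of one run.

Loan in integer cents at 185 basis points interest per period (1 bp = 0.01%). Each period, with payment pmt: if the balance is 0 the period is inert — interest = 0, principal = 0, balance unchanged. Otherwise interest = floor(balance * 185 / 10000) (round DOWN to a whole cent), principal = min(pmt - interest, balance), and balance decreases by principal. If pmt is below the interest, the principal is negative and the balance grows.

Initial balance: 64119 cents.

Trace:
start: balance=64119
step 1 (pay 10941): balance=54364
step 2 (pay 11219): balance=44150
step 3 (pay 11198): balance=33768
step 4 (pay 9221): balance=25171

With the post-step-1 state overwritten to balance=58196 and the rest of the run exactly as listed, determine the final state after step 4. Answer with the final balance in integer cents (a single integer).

29220

state after step 1 := balance=58196
step 2 (pay 11219): balance=48053
step 3 (pay 11198): balance=37743
step 4 (pay 9221): balance=29220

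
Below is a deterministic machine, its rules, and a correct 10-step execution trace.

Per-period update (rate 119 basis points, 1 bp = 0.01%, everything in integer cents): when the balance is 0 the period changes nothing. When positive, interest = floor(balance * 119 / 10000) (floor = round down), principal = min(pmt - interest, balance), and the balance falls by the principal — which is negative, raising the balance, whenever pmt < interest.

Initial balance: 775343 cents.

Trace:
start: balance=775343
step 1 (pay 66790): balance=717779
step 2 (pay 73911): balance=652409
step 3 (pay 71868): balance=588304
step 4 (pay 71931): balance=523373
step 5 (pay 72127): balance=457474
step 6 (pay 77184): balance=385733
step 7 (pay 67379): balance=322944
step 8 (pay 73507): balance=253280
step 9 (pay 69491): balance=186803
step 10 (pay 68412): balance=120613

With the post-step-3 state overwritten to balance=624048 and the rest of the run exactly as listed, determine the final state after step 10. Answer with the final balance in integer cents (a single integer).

159442

state after step 3 := balance=624048
step 4 (pay 71931): balance=559543
step 5 (pay 72127): balance=494074
step 6 (pay 77184): balance=422769
step 7 (pay 67379): balance=360420
step 8 (pay 73507): balance=291201
step 9 (pay 69491): balance=225175
step 10 (pay 68412): balance=159442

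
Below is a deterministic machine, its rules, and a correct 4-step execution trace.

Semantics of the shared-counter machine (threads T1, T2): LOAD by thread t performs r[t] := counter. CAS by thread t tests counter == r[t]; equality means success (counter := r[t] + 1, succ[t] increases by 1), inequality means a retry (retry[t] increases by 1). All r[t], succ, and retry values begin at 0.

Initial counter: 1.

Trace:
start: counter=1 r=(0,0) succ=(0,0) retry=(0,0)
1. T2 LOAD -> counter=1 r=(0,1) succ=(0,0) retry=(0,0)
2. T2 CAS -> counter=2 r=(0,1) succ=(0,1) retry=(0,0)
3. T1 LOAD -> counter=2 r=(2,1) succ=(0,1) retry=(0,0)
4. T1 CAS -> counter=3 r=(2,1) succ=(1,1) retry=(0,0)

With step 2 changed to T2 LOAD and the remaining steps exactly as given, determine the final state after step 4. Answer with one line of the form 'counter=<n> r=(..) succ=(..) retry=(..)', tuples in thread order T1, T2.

counter=2 r=(1,1) succ=(1,0) retry=(0,0)

(re-executing from step 2 with the substitution; state before step 2: counter=1 r=(0,1) succ=(0,0) retry=(0,0))
2. T2 LOAD -> counter=1 r=(0,1) succ=(0,0) retry=(0,0)
3. T1 LOAD -> counter=1 r=(1,1) succ=(0,0) retry=(0,0)
4. T1 CAS -> counter=2 r=(1,1) succ=(1,0) retry=(0,0)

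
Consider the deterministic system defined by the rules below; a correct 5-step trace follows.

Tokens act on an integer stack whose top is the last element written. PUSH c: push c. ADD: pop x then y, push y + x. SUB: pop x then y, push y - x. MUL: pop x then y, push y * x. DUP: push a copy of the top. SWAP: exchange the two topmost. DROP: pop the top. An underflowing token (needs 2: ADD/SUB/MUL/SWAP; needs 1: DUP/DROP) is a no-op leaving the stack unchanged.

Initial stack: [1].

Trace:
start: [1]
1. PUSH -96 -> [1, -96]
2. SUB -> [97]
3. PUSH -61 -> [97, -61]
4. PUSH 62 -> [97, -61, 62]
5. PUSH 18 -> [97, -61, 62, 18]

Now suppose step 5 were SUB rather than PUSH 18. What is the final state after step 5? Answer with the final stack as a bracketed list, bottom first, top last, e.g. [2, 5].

(re-executing from step 5 with the substitution; state before step 5: [97, -61, 62])
5. SUB -> [97, -123]

[97, -123]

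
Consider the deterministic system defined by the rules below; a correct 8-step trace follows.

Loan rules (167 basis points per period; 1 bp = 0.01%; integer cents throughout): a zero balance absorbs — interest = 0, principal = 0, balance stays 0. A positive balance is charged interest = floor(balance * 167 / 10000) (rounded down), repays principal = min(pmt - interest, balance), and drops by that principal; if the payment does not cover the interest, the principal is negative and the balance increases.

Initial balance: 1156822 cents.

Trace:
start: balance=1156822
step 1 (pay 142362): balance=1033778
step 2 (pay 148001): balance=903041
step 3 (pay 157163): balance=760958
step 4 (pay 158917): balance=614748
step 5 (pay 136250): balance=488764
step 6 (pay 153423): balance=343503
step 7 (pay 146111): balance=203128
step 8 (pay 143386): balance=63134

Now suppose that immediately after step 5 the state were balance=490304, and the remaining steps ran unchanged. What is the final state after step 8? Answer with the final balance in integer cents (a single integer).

state after step 5 := balance=490304
step 6 (pay 153423): balance=345069
step 7 (pay 146111): balance=204720
step 8 (pay 143386): balance=64752

64752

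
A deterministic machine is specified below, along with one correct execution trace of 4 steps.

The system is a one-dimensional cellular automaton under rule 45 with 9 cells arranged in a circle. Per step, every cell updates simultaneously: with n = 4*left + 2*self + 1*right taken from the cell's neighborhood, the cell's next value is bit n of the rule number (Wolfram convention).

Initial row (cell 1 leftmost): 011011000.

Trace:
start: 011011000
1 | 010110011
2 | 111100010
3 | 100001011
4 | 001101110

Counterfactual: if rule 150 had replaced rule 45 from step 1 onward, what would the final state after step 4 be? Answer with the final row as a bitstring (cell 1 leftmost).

001010011

(re-executing steps 1..4 under rule 150; state before step 1: 011011000)
1 | 100000100
2 | 110001111
3 | 101010111
4 | 001010011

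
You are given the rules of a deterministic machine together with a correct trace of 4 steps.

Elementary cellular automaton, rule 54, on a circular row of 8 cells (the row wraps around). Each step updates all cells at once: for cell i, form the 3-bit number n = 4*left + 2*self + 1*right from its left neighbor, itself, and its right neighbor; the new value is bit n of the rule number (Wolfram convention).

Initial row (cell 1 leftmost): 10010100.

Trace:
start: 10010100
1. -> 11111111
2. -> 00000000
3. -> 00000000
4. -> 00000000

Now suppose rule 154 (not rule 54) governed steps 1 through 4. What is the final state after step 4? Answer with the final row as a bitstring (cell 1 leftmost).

(re-executing steps 1..4 under rule 154; state before step 1: 10010100)
1. -> 01100011
2. -> 01010110
3. -> 10000101
4. -> 01001001

01001001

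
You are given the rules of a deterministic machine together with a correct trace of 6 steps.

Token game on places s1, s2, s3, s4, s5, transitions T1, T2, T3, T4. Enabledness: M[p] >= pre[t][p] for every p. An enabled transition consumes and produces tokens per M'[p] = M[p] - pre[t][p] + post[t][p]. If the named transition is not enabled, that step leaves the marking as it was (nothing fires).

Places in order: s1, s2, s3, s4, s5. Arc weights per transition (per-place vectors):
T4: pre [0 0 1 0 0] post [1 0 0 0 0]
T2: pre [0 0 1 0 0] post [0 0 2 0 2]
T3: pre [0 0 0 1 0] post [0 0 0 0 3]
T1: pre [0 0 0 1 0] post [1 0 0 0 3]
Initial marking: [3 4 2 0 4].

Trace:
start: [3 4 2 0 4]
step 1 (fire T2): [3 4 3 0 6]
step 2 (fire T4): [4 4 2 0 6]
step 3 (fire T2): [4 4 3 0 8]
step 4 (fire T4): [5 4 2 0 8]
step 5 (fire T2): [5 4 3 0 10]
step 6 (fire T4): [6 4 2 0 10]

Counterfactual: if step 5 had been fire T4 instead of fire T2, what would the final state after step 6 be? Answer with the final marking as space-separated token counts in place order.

(re-executing from step 5 with the substitution; state before step 5: [5 4 2 0 8])
step 5 (fire T4): [6 4 1 0 8]
step 6 (fire T4): [7 4 0 0 8]

7 4 0 0 8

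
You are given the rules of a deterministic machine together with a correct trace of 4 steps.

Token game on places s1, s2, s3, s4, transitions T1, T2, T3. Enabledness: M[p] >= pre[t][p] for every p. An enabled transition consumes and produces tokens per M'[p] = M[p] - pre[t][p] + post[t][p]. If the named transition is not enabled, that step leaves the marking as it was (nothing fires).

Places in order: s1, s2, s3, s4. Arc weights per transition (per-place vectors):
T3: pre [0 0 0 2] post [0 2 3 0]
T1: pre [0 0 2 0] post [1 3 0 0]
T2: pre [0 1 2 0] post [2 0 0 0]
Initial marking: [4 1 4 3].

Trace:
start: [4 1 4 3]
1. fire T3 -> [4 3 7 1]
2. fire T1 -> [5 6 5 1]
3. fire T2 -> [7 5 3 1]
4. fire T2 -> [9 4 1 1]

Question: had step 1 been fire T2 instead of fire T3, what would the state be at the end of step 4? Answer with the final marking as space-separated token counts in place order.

7 3 0 3

(re-executing from step 1 with the substitution; state before step 1: [4 1 4 3])
1. fire T2 -> [6 0 2 3]
2. fire T1 -> [7 3 0 3]
3. fire T2 -> [7 3 0 3]
4. fire T2 -> [7 3 0 3]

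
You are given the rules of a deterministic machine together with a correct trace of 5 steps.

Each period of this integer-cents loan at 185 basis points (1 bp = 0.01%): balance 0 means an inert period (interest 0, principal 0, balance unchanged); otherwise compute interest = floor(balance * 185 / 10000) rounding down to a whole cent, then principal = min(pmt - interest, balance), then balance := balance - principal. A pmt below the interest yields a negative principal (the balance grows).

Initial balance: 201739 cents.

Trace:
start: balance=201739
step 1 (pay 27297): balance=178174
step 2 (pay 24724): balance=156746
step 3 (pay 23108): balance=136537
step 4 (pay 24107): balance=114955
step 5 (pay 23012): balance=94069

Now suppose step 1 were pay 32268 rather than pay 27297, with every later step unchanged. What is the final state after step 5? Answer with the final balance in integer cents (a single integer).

88721

(re-executing from step 1 with the substitution; state before step 1: balance=201739)
step 1 (pay 32268): balance=173203
step 2 (pay 24724): balance=151683
step 3 (pay 23108): balance=131381
step 4 (pay 24107): balance=109704
step 5 (pay 23012): balance=88721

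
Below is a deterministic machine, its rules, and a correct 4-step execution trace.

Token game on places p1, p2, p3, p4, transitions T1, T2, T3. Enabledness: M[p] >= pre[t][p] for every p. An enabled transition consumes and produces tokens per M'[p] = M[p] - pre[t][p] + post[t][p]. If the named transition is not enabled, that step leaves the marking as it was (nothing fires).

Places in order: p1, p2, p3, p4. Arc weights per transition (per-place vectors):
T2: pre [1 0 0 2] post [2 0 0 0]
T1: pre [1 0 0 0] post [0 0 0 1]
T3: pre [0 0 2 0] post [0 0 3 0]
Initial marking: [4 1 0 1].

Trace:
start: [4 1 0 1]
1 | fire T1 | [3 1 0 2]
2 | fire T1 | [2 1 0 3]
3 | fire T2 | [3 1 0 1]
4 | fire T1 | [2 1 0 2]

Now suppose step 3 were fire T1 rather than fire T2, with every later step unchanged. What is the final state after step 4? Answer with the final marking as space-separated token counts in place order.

(re-executing from step 3 with the substitution; state before step 3: [2 1 0 3])
3 | fire T1 | [1 1 0 4]
4 | fire T1 | [0 1 0 5]

0 1 0 5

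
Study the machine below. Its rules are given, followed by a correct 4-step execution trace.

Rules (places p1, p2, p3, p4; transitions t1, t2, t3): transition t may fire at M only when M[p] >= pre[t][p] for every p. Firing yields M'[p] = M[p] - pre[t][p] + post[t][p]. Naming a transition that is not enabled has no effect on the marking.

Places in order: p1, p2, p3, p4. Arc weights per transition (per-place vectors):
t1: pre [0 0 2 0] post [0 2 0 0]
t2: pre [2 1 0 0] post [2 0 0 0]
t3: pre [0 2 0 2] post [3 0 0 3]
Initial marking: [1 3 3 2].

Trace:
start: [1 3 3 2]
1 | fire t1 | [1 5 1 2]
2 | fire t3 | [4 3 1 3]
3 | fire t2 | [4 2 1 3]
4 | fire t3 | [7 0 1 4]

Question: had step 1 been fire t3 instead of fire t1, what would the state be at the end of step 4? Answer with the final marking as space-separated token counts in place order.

4 0 3 3

(re-executing from step 1 with the substitution; state before step 1: [1 3 3 2])
1 | fire t3 | [4 1 3 3]
2 | fire t3 | [4 1 3 3]
3 | fire t2 | [4 0 3 3]
4 | fire t3 | [4 0 3 3]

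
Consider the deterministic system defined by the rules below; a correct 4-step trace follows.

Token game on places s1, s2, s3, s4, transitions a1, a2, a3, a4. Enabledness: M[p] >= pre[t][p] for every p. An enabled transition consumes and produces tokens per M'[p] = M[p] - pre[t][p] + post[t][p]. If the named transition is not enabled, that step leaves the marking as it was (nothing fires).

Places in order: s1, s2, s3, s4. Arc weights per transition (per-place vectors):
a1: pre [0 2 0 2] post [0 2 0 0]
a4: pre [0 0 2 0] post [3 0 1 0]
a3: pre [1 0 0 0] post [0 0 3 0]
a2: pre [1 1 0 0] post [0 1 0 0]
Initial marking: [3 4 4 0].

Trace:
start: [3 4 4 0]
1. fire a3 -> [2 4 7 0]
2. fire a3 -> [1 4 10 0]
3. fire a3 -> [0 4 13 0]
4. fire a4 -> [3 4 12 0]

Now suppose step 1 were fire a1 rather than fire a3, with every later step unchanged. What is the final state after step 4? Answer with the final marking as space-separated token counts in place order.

4 4 9 0

(re-executing from step 1 with the substitution; state before step 1: [3 4 4 0])
1. fire a1 -> [3 4 4 0]
2. fire a3 -> [2 4 7 0]
3. fire a3 -> [1 4 10 0]
4. fire a4 -> [4 4 9 0]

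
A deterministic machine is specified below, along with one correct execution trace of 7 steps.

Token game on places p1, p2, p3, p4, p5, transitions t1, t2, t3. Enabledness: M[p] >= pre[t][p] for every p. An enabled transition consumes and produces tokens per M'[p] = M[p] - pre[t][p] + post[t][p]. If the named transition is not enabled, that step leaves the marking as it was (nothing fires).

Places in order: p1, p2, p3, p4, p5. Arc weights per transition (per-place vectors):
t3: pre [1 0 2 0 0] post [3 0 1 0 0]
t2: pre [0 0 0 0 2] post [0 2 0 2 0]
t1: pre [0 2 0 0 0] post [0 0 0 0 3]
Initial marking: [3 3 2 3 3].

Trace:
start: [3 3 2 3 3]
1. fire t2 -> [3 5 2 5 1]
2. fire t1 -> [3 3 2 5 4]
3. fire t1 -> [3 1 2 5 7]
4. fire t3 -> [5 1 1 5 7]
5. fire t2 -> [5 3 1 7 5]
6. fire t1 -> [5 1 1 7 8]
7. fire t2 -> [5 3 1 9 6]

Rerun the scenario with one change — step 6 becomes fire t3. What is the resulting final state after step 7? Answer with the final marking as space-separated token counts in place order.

(re-executing from step 6 with the substitution; state before step 6: [5 3 1 7 5])
6. fire t3 -> [5 3 1 7 5]
7. fire t2 -> [5 5 1 9 3]

5 5 1 9 3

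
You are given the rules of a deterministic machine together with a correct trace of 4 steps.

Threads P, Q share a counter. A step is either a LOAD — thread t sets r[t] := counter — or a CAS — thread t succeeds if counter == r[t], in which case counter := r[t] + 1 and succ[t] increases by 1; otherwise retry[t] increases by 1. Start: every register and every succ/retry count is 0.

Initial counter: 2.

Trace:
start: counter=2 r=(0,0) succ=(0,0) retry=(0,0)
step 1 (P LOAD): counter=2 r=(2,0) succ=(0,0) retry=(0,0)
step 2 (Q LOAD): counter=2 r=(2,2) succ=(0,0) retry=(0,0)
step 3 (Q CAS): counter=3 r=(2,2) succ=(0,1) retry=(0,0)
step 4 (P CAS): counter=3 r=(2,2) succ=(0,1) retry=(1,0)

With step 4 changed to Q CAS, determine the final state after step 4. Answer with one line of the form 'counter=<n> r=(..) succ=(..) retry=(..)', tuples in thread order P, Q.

counter=3 r=(2,2) succ=(0,1) retry=(0,1)

(re-executing from step 4 with the substitution; state before step 4: counter=3 r=(2,2) succ=(0,1) retry=(0,0))
step 4 (Q CAS): counter=3 r=(2,2) succ=(0,1) retry=(0,1)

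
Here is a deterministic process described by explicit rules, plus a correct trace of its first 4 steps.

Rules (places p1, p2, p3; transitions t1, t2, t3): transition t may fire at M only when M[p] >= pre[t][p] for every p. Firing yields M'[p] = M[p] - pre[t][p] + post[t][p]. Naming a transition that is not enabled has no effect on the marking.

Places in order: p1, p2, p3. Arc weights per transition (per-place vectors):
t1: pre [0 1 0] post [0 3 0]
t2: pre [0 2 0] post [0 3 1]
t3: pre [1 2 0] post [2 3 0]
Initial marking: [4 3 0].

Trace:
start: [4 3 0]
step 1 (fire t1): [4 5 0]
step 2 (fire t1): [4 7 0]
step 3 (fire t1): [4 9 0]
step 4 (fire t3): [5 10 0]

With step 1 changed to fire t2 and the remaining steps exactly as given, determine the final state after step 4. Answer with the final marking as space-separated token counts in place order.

(re-executing from step 1 with the substitution; state before step 1: [4 3 0])
step 1 (fire t2): [4 4 1]
step 2 (fire t1): [4 6 1]
step 3 (fire t1): [4 8 1]
step 4 (fire t3): [5 9 1]

5 9 1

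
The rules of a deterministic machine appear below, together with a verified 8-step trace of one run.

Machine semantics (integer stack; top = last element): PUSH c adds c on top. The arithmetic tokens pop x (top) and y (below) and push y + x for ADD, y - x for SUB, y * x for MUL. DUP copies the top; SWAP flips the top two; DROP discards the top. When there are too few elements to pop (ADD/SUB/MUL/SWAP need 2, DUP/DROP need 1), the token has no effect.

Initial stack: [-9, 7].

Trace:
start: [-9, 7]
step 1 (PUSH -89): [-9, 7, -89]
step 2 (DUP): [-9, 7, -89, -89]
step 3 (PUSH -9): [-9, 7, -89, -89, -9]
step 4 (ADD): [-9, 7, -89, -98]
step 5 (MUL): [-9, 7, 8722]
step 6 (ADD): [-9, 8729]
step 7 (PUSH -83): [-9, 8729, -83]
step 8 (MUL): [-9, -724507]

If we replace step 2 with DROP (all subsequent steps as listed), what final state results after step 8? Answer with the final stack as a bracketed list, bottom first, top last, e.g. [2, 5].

(re-executing from step 2 with the substitution; state before step 2: [-9, 7, -89])
step 2 (DROP): [-9, 7]
step 3 (PUSH -9): [-9, 7, -9]
step 4 (ADD): [-9, -2]
step 5 (MUL): [18]
step 6 (ADD): [18]
step 7 (PUSH -83): [18, -83]
step 8 (MUL): [-1494]

[-1494]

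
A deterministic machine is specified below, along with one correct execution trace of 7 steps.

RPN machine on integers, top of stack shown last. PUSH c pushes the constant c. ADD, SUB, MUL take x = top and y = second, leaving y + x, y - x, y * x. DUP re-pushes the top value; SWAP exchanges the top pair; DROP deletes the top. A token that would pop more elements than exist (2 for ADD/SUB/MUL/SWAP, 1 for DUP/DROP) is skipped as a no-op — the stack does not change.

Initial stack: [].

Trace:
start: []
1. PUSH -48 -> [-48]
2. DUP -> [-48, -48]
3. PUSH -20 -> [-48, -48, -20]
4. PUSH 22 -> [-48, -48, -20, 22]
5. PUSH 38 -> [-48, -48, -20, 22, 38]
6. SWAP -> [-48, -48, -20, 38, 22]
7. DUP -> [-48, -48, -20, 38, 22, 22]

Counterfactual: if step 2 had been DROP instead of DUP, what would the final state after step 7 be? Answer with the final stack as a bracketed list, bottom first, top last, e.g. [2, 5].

[-20, 38, 22, 22]

(re-executing from step 2 with the substitution; state before step 2: [-48])
2. DROP -> []
3. PUSH -20 -> [-20]
4. PUSH 22 -> [-20, 22]
5. PUSH 38 -> [-20, 22, 38]
6. SWAP -> [-20, 38, 22]
7. DUP -> [-20, 38, 22, 22]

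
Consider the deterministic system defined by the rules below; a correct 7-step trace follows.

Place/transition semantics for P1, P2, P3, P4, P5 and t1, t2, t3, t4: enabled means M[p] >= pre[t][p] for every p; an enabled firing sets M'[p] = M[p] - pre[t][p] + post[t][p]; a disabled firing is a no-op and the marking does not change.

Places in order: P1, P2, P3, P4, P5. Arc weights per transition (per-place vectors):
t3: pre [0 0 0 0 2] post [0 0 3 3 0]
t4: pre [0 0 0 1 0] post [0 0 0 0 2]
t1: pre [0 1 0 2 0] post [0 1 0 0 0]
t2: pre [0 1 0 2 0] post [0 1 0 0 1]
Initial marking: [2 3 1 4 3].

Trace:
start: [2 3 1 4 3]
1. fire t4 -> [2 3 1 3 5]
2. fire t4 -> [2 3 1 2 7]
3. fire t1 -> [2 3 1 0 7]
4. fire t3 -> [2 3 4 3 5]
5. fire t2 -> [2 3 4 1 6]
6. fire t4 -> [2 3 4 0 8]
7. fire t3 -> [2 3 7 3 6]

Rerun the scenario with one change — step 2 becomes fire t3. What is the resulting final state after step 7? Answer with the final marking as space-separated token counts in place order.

2 3 10 7 2

(re-executing from step 2 with the substitution; state before step 2: [2 3 1 3 5])
2. fire t3 -> [2 3 4 6 3]
3. fire t1 -> [2 3 4 4 3]
4. fire t3 -> [2 3 7 7 1]
5. fire t2 -> [2 3 7 5 2]
6. fire t4 -> [2 3 7 4 4]
7. fire t3 -> [2 3 10 7 2]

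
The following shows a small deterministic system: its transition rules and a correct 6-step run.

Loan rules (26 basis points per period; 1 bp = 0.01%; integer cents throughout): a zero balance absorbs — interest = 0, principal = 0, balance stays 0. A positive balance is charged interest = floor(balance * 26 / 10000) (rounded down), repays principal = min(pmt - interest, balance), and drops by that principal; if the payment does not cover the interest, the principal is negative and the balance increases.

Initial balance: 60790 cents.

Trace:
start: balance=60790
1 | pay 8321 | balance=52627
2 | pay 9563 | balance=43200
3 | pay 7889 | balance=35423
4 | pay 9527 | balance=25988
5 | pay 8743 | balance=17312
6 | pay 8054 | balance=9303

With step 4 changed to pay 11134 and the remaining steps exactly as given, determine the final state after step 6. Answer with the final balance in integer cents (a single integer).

(re-executing from step 4 with the substitution; state before step 4: balance=35423)
4 | pay 11134 | balance=24381
5 | pay 8743 | balance=15701
6 | pay 8054 | balance=7687

7687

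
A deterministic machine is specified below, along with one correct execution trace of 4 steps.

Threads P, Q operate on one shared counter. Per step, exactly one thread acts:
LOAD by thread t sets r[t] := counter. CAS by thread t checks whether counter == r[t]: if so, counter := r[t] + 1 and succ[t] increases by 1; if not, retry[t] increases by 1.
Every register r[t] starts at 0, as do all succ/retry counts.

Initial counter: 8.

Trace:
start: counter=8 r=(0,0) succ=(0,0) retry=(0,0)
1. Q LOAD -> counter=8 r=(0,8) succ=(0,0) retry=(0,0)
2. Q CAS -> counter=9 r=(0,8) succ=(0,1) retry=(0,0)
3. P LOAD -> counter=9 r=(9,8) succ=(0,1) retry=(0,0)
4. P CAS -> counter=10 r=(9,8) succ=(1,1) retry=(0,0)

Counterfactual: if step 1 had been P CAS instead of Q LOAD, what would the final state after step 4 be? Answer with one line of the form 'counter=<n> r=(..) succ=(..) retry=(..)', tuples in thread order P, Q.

counter=9 r=(8,0) succ=(1,0) retry=(1,1)

(re-executing from step 1 with the substitution; state before step 1: counter=8 r=(0,0) succ=(0,0) retry=(0,0))
1. P CAS -> counter=8 r=(0,0) succ=(0,0) retry=(1,0)
2. Q CAS -> counter=8 r=(0,0) succ=(0,0) retry=(1,1)
3. P LOAD -> counter=8 r=(8,0) succ=(0,0) retry=(1,1)
4. P CAS -> counter=9 r=(8,0) succ=(1,0) retry=(1,1)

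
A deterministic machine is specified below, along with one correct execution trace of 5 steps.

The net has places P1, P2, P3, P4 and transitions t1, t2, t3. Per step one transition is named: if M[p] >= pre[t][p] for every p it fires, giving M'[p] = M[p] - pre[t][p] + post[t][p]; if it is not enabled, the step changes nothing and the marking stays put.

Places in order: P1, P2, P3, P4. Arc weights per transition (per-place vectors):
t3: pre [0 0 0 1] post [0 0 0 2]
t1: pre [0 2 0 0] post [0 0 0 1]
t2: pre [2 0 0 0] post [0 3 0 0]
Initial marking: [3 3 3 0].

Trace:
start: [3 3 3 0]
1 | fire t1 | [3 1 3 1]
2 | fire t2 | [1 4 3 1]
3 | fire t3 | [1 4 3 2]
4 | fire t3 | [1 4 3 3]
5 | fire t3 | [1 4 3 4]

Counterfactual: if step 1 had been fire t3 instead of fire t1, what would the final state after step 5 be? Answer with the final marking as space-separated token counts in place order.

1 6 3 0

(re-executing from step 1 with the substitution; state before step 1: [3 3 3 0])
1 | fire t3 | [3 3 3 0]
2 | fire t2 | [1 6 3 0]
3 | fire t3 | [1 6 3 0]
4 | fire t3 | [1 6 3 0]
5 | fire t3 | [1 6 3 0]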